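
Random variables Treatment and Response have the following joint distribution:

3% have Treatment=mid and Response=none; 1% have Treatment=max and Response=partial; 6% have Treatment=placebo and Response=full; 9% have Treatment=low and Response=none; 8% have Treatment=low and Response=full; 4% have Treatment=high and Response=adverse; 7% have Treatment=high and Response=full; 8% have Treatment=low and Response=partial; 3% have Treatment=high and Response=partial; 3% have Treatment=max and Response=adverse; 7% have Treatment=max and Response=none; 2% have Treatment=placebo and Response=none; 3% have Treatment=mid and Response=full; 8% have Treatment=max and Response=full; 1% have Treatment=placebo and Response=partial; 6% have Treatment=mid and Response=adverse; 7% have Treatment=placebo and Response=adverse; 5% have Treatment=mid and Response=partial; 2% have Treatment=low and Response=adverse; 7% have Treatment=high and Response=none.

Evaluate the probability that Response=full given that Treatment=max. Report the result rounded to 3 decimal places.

0.421

P(Treatment=max) = 0.07 + 0.01 + 0.08 + 0.03 = 0.19.
P(Response=full | Treatment=max) = 0.08/0.19 = 0.421.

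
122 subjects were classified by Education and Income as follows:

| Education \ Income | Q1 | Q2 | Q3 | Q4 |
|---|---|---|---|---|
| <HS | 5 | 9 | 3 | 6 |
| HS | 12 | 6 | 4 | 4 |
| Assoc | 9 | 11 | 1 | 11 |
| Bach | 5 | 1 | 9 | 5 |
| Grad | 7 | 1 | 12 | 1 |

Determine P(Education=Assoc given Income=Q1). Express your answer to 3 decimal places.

Total with Income=Q1: 5 + 12 + 9 + 5 + 7 = 38.
P(Education=Assoc | Income=Q1) = 9/38 = 0.237.

0.237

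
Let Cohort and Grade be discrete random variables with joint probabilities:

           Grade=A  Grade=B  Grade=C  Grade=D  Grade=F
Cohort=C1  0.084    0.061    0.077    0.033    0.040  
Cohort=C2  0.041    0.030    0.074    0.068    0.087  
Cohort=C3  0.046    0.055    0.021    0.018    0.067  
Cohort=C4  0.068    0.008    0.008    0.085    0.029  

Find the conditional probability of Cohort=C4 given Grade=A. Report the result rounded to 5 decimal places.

P(Grade=A) = 0.084 + 0.041 + 0.046 + 0.068 = 0.239.
P(Cohort=C4 | Grade=A) = 0.068/0.239 = 0.28452.

0.28452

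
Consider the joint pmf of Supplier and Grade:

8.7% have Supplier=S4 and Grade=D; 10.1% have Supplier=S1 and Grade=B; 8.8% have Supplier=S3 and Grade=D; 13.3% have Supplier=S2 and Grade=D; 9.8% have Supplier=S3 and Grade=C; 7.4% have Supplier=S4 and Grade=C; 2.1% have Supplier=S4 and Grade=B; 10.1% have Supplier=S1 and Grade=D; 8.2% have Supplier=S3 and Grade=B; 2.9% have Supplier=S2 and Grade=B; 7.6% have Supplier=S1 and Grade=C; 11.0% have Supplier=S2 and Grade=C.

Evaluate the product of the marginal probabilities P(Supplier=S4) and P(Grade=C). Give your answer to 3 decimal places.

P(Supplier=S4) = 0.021 + 0.074 + 0.087 = 0.182.
P(Grade=C) = 0.076 + 0.110 + 0.098 + 0.074 = 0.358.
Product: 0.182 × 0.358 = 0.065.

0.065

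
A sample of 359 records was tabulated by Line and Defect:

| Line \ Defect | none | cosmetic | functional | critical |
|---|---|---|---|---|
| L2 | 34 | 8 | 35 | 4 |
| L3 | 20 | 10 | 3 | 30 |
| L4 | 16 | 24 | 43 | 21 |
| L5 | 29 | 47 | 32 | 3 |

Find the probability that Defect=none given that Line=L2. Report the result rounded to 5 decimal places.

0.41975

Total with Line=L2: 34 + 8 + 35 + 4 = 81.
P(Defect=none | Line=L2) = 34/81 = 0.41975.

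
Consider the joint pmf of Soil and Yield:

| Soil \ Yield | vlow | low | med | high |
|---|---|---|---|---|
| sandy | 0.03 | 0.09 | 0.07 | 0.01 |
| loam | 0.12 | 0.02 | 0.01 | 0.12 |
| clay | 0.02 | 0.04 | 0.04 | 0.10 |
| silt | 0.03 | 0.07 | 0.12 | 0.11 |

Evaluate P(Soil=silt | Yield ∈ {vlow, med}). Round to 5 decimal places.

P(Yield=vlow) = 0.03 + 0.12 + 0.02 + 0.03 = 0.20.
P(Yield=med) = 0.07 + 0.01 + 0.04 + 0.12 = 0.24.
P(Yield ∈ {vlow, med}) = 0.20 + 0.24 = 0.44; P(Soil=silt, Yield ∈ {vlow, med}) = 0.03 + 0.12 = 0.15.
P(Soil=silt | Yield ∈ {vlow, med}) = 0.15/0.44 = 0.34091.

0.34091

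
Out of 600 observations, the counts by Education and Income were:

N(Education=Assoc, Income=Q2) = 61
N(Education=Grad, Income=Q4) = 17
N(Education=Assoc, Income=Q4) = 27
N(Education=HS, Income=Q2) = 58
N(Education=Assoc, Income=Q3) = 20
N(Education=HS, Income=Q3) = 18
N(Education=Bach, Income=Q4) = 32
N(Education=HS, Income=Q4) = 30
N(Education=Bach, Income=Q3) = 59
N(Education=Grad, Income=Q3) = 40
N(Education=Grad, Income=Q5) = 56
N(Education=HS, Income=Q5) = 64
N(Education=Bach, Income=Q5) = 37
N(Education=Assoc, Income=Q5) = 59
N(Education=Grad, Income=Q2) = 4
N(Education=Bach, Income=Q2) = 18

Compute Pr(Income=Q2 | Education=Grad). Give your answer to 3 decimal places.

0.034

Total with Education=Grad: 4 + 40 + 17 + 56 = 117.
P(Income=Q2 | Education=Grad) = 4/117 = 0.034.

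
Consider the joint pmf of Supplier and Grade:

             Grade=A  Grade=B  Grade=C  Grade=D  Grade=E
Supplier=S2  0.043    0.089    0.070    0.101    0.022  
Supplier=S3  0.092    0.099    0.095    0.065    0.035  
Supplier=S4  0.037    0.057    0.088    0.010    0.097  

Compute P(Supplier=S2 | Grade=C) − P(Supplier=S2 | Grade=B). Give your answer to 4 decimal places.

P(Grade=C) = 0.070 + 0.095 + 0.088 = 0.253; P(Supplier=S2 | Grade=C) = 0.070/0.253 = 0.27668.
P(Grade=B) = 0.089 + 0.099 + 0.057 = 0.245; P(Supplier=S2 | Grade=B) = 0.089/0.245 = 0.36327.
Difference = -0.0866.

-0.0866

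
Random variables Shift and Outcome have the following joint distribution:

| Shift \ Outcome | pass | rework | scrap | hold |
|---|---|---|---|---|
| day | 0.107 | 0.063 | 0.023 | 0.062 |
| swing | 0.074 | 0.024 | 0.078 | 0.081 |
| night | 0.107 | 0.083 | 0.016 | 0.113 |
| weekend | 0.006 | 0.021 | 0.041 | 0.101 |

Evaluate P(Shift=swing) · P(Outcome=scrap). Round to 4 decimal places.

0.0406

P(Shift=swing) = 0.074 + 0.024 + 0.078 + 0.081 = 0.257.
P(Outcome=scrap) = 0.023 + 0.078 + 0.016 + 0.041 = 0.158.
Product: 0.257 × 0.158 = 0.0406.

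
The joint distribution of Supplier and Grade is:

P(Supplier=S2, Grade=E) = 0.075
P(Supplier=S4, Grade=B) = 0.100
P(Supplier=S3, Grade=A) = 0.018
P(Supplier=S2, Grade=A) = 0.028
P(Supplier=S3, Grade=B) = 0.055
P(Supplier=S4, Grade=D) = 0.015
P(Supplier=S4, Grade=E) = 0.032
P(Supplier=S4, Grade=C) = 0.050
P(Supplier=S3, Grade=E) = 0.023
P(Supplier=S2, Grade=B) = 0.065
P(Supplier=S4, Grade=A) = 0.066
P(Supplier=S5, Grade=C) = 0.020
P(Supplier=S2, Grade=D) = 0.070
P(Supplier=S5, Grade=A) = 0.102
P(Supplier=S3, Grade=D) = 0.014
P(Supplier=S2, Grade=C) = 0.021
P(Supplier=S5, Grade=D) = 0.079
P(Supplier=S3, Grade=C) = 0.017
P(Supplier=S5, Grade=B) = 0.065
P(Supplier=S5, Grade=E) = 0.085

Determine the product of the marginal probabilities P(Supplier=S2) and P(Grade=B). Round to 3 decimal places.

0.074

P(Supplier=S2) = 0.028 + 0.065 + 0.021 + 0.070 + 0.075 = 0.259.
P(Grade=B) = 0.065 + 0.055 + 0.100 + 0.065 = 0.285.
Product: 0.259 × 0.285 = 0.074.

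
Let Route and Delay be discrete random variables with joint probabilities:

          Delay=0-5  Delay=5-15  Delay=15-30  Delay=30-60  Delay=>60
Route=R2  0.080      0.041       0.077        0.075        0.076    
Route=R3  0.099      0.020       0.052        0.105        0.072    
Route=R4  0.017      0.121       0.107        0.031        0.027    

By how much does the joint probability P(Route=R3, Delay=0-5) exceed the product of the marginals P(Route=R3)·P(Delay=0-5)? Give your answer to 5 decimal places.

0.03079

P(Route=R3) = 0.099 + 0.020 + 0.052 + 0.105 + 0.072 = 0.348.
P(Delay=0-5) = 0.080 + 0.099 + 0.017 = 0.196.
P(Route=R3, Delay=0-5) − P(Route=R3)P(Delay=0-5) = 0.099 − 0.348×0.196 = 0.03079.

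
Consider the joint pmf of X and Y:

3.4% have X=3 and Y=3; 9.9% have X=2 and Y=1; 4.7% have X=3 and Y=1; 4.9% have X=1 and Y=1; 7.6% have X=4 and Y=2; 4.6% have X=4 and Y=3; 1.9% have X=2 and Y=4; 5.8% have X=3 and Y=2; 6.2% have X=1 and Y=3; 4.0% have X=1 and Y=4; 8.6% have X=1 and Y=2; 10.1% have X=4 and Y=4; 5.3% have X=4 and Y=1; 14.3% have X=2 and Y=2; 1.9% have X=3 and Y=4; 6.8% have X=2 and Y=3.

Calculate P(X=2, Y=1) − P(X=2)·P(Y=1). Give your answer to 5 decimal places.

P(X=2) = 0.099 + 0.143 + 0.068 + 0.019 = 0.329.
P(Y=1) = 0.049 + 0.099 + 0.047 + 0.053 = 0.248.
P(X=2, Y=1) − P(X=2)P(Y=1) = 0.099 − 0.329×0.248 = 0.01741.

0.01741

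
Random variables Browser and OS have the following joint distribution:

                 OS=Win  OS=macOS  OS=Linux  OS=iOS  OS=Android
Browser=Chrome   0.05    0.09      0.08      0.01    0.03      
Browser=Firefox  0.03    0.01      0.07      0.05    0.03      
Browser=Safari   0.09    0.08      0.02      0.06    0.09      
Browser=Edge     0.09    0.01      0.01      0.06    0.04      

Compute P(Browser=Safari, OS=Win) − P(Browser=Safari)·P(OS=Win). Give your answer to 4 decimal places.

P(Browser=Safari) = 0.09 + 0.08 + 0.02 + 0.06 + 0.09 = 0.34.
P(OS=Win) = 0.05 + 0.03 + 0.09 + 0.09 = 0.26.
P(Browser=Safari, OS=Win) − P(Browser=Safari)P(OS=Win) = 0.09 − 0.34×0.26 = 0.0016.

0.0016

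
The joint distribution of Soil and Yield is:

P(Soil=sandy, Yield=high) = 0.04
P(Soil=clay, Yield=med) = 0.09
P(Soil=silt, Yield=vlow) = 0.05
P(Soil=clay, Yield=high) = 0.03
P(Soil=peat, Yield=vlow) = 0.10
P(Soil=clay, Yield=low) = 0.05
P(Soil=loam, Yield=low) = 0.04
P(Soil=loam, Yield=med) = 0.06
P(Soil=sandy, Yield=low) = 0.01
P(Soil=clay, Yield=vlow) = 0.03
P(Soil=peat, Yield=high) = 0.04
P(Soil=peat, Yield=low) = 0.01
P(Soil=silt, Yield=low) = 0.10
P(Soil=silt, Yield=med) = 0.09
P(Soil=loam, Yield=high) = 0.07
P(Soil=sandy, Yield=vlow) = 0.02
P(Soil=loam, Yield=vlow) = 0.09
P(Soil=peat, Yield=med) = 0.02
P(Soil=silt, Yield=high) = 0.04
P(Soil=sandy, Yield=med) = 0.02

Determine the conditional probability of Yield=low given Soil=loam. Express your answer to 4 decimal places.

P(Soil=loam) = 0.09 + 0.04 + 0.06 + 0.07 = 0.26.
P(Yield=low | Soil=loam) = 0.04/0.26 = 0.1538.

0.1538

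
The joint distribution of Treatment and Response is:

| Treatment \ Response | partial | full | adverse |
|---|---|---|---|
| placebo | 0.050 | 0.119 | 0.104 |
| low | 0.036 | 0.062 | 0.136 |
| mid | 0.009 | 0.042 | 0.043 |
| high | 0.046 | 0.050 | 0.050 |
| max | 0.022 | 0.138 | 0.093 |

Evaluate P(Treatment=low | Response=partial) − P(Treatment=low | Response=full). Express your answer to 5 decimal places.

P(Response=partial) = 0.050 + 0.036 + 0.009 + 0.046 + 0.022 = 0.163; P(Treatment=low | Response=partial) = 0.036/0.163 = 0.220859.
P(Response=full) = 0.119 + 0.062 + 0.042 + 0.050 + 0.138 = 0.411; P(Treatment=low | Response=full) = 0.062/0.411 = 0.150852.
Difference = 0.07001.

0.07001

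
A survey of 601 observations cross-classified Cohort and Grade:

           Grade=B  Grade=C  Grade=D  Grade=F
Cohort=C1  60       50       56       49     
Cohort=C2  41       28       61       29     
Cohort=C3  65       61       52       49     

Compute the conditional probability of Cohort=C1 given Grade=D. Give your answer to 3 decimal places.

Total with Grade=D: 56 + 61 + 52 = 169.
P(Cohort=C1 | Grade=D) = 56/169 = 0.331.

0.331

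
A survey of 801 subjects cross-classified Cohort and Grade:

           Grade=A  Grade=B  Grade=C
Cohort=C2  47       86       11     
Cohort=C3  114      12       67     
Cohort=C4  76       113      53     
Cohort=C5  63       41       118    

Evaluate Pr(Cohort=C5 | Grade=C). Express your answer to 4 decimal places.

0.4739

Total with Grade=C: 11 + 67 + 53 + 118 = 249.
P(Cohort=C5 | Grade=C) = 118/249 = 0.4739.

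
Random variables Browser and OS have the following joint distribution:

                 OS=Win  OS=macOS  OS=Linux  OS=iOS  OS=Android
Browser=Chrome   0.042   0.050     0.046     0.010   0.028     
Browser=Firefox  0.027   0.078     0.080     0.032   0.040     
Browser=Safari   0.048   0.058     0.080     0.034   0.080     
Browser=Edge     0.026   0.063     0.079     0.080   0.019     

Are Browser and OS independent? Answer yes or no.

P(Browser=Edge) = 0.267 and P(OS=iOS) = 0.156, so their product is 0.04165, but P(Browser=Edge, OS=iOS) = 0.080. Since these differ, Browser and OS are not independent.

no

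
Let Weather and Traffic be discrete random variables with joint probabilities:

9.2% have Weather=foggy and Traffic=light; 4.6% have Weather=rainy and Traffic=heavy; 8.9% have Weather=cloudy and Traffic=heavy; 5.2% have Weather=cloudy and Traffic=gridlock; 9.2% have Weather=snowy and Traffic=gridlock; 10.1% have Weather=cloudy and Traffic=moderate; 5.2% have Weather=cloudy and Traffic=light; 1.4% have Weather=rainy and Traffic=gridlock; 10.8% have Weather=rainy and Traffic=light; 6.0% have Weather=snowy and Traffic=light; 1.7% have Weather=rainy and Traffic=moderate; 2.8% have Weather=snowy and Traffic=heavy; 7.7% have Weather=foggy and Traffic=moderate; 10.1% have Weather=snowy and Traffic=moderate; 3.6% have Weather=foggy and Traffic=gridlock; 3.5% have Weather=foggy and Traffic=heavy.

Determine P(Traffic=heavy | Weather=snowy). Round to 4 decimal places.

P(Weather=snowy) = 0.060 + 0.101 + 0.028 + 0.092 = 0.281.
P(Traffic=heavy | Weather=snowy) = 0.028/0.281 = 0.0996.

0.0996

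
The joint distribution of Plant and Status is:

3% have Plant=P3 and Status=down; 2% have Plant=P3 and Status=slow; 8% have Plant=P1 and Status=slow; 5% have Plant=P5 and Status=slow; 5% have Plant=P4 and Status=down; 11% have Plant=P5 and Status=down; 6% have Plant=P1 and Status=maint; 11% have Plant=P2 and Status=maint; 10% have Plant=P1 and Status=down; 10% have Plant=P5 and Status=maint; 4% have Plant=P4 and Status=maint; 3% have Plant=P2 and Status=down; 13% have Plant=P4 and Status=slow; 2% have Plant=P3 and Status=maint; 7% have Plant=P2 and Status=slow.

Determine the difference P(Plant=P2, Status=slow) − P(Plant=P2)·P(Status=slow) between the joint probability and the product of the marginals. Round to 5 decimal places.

P(Plant=P2) = 0.07 + 0.03 + 0.11 = 0.21.
P(Status=slow) = 0.08 + 0.07 + 0.02 + 0.13 + 0.05 = 0.35.
P(Plant=P2, Status=slow) − P(Plant=P2)P(Status=slow) = 0.07 − 0.21×0.35 = -0.00350.

-0.00350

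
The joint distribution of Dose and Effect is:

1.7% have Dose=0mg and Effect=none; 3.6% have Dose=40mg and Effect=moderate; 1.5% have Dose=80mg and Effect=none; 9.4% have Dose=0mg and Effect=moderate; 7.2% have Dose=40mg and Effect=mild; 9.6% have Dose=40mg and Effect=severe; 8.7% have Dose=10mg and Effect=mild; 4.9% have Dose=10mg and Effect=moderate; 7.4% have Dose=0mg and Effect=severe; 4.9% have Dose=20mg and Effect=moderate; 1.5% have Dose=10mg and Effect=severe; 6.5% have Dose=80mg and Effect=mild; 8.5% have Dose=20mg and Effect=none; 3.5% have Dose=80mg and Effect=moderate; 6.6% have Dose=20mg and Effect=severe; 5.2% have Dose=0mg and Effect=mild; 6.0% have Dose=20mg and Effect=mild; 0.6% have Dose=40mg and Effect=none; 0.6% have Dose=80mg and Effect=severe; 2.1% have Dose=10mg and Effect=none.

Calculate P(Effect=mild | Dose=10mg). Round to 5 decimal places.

P(Dose=10mg) = 0.021 + 0.087 + 0.049 + 0.015 = 0.172.
P(Effect=mild | Dose=10mg) = 0.087/0.172 = 0.50581.

0.50581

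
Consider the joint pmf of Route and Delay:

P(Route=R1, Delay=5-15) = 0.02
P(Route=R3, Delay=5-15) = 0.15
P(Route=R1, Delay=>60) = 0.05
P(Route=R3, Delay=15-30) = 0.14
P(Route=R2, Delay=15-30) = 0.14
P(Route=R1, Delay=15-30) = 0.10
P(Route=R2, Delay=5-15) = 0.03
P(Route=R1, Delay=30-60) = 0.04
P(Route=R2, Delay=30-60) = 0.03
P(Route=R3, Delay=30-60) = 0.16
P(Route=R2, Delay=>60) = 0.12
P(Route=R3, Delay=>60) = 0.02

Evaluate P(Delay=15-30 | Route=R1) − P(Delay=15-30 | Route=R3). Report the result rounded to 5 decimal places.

P(Route=R1) = 0.02 + 0.10 + 0.04 + 0.05 = 0.21; P(Delay=15-30 | Route=R1) = 0.10/0.21 = 0.476190.
P(Route=R3) = 0.15 + 0.14 + 0.16 + 0.02 = 0.47; P(Delay=15-30 | Route=R3) = 0.14/0.47 = 0.297872.
Difference = 0.17832.

0.17832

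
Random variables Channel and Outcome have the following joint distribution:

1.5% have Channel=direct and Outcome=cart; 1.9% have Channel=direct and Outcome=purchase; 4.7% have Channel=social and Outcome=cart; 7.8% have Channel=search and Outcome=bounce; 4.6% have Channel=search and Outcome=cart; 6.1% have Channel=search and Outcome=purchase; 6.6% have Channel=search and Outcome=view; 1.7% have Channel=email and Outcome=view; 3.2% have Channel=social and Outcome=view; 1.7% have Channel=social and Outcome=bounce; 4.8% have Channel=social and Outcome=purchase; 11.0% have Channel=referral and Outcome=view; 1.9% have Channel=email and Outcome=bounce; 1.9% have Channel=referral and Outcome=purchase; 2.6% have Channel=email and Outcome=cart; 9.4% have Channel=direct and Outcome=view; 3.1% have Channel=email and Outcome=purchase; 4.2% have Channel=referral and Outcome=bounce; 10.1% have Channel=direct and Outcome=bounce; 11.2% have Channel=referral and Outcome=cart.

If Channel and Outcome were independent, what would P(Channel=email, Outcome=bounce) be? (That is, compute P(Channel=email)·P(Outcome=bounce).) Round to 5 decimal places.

0.02390

P(Channel=email) = 0.019 + 0.017 + 0.026 + 0.031 = 0.093.
P(Outcome=bounce) = 0.019 + 0.078 + 0.017 + 0.101 + 0.042 = 0.257.
Product: 0.093 × 0.257 = 0.02390.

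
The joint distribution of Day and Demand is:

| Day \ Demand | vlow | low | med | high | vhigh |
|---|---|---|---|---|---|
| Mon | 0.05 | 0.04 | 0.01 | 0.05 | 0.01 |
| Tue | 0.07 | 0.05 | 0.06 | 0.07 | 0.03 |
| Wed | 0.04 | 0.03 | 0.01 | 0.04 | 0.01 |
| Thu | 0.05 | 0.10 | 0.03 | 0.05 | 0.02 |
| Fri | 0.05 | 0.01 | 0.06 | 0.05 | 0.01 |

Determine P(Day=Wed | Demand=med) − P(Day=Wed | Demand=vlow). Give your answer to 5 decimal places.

P(Demand=med) = 0.01 + 0.06 + 0.01 + 0.03 + 0.06 = 0.17; P(Day=Wed | Demand=med) = 0.01/0.17 = 0.058824.
P(Demand=vlow) = 0.05 + 0.07 + 0.04 + 0.05 + 0.05 = 0.26; P(Day=Wed | Demand=vlow) = 0.04/0.26 = 0.153846.
Difference = -0.09502.

-0.09502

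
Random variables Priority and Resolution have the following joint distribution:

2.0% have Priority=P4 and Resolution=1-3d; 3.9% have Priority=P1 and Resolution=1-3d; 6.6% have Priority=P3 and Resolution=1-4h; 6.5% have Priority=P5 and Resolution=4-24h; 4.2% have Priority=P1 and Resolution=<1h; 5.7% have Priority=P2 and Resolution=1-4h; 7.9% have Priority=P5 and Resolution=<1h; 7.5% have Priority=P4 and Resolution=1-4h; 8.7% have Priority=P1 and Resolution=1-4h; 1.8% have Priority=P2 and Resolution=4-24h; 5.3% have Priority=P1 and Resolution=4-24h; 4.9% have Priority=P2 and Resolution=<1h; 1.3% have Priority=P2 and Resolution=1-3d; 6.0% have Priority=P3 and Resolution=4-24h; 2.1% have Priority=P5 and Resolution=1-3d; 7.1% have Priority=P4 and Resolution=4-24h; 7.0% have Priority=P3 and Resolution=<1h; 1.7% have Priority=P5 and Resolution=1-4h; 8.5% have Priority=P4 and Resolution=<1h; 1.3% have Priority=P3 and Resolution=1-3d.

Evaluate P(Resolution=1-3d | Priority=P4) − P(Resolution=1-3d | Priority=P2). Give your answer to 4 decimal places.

-0.0152

P(Priority=P4) = 0.085 + 0.075 + 0.071 + 0.020 = 0.251; P(Resolution=1-3d | Priority=P4) = 0.020/0.251 = 0.07968.
P(Priority=P2) = 0.049 + 0.057 + 0.018 + 0.013 = 0.137; P(Resolution=1-3d | Priority=P2) = 0.013/0.137 = 0.09489.
Difference = -0.0152.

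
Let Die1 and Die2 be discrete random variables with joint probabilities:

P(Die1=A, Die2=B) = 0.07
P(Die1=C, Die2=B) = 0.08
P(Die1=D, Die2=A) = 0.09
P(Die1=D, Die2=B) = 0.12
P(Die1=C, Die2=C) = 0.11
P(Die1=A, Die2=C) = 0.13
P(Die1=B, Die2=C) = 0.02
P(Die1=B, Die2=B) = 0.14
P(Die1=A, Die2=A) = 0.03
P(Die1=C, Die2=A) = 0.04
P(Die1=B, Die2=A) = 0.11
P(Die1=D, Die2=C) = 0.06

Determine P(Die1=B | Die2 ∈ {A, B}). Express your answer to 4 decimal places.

P(Die2=A) = 0.03 + 0.11 + 0.04 + 0.09 = 0.27.
P(Die2=B) = 0.07 + 0.14 + 0.08 + 0.12 = 0.41.
P(Die2 ∈ {A, B}) = 0.27 + 0.41 = 0.68; P(Die1=B, Die2 ∈ {A, B}) = 0.11 + 0.14 = 0.25.
P(Die1=B | Die2 ∈ {A, B}) = 0.25/0.68 = 0.3676.

0.3676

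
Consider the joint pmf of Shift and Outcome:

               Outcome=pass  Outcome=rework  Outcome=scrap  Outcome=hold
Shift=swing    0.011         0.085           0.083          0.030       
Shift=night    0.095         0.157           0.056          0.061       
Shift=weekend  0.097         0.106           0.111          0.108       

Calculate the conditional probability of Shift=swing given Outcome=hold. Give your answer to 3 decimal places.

0.151

P(Outcome=hold) = 0.030 + 0.061 + 0.108 = 0.199.
P(Shift=swing | Outcome=hold) = 0.030/0.199 = 0.151.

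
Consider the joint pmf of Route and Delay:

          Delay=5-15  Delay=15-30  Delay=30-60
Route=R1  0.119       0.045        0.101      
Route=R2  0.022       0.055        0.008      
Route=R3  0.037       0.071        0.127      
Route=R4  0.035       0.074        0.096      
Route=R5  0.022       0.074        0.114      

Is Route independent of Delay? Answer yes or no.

no

P(Route=R1) = 0.265 and P(Delay=5-15) = 0.235, so their product is 0.06228, but P(Route=R1, Delay=5-15) = 0.119. Since these differ, Route and Delay are not independent.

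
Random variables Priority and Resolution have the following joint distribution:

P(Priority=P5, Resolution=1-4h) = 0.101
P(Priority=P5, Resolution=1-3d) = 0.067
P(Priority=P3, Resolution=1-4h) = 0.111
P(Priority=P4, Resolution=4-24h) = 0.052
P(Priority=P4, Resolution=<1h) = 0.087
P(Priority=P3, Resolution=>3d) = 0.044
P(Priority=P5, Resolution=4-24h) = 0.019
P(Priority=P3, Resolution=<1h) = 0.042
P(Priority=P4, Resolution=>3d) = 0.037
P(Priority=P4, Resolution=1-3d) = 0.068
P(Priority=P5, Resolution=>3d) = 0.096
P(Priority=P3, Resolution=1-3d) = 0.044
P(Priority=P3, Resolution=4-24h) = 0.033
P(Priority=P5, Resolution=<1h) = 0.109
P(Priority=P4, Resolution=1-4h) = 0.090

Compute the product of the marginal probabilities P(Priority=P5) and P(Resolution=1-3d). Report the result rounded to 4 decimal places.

0.0702

P(Priority=P5) = 0.109 + 0.101 + 0.019 + 0.067 + 0.096 = 0.392.
P(Resolution=1-3d) = 0.044 + 0.068 + 0.067 = 0.179.
Product: 0.392 × 0.179 = 0.0702.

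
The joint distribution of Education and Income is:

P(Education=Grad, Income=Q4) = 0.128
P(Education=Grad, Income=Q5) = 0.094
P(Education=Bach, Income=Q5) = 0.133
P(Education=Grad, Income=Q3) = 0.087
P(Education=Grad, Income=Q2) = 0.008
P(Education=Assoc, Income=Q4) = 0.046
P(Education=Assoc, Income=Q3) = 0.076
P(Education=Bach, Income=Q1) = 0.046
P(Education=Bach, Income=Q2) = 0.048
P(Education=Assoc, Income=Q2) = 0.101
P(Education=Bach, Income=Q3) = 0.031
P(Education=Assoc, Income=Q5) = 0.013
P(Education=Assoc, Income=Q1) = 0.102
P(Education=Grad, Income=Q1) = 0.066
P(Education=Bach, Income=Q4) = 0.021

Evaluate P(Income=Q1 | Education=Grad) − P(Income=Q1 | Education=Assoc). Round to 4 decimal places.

P(Education=Grad) = 0.066 + 0.008 + 0.087 + 0.128 + 0.094 = 0.383; P(Income=Q1 | Education=Grad) = 0.066/0.383 = 0.17232.
P(Education=Assoc) = 0.102 + 0.101 + 0.076 + 0.046 + 0.013 = 0.338; P(Income=Q1 | Education=Assoc) = 0.102/0.338 = 0.30178.
Difference = -0.1295.

-0.1295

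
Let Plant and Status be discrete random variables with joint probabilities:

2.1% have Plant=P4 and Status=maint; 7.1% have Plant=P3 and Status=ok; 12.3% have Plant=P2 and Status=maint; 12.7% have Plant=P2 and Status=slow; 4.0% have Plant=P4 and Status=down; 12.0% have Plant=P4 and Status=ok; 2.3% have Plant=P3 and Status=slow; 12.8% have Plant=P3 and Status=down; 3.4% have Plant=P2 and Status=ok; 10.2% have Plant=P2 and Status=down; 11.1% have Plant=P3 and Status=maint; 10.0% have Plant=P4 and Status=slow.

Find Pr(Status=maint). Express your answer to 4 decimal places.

0.2550

P(Status=maint) = 0.123 + 0.111 + 0.021 = 0.255.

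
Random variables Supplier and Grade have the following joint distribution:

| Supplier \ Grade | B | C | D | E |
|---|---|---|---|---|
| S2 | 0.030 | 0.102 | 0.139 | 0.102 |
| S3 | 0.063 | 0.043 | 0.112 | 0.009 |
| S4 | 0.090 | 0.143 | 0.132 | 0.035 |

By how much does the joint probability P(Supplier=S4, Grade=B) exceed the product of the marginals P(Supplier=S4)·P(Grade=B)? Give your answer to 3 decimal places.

0.017

P(Supplier=S4) = 0.090 + 0.143 + 0.132 + 0.035 = 0.400.
P(Grade=B) = 0.030 + 0.063 + 0.090 = 0.183.
P(Supplier=S4, Grade=B) − P(Supplier=S4)P(Grade=B) = 0.090 − 0.400×0.183 = 0.017.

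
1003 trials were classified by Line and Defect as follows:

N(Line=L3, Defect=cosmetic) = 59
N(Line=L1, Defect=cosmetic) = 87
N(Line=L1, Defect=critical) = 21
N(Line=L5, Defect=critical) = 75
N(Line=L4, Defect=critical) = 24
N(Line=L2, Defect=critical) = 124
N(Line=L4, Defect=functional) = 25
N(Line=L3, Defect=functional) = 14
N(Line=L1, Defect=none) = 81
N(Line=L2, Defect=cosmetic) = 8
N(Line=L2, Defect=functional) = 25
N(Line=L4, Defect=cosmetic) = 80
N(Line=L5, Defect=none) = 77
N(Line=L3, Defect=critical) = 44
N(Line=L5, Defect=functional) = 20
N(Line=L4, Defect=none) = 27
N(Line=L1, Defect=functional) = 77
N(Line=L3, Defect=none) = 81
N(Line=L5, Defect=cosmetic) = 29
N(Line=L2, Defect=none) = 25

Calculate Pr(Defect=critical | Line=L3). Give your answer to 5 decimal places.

Total with Line=L3: 81 + 59 + 14 + 44 = 198.
P(Defect=critical | Line=L3) = 44/198 = 0.22222.

0.22222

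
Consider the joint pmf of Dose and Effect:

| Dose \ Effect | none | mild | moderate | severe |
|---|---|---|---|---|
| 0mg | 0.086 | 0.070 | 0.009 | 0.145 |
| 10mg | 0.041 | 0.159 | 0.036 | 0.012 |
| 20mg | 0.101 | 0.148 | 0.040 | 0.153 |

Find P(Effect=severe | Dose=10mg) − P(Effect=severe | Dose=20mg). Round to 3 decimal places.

P(Dose=10mg) = 0.041 + 0.159 + 0.036 + 0.012 = 0.248; P(Effect=severe | Dose=10mg) = 0.012/0.248 = 0.0484.
P(Dose=20mg) = 0.101 + 0.148 + 0.040 + 0.153 = 0.442; P(Effect=severe | Dose=20mg) = 0.153/0.442 = 0.3462.
Difference = -0.298.

-0.298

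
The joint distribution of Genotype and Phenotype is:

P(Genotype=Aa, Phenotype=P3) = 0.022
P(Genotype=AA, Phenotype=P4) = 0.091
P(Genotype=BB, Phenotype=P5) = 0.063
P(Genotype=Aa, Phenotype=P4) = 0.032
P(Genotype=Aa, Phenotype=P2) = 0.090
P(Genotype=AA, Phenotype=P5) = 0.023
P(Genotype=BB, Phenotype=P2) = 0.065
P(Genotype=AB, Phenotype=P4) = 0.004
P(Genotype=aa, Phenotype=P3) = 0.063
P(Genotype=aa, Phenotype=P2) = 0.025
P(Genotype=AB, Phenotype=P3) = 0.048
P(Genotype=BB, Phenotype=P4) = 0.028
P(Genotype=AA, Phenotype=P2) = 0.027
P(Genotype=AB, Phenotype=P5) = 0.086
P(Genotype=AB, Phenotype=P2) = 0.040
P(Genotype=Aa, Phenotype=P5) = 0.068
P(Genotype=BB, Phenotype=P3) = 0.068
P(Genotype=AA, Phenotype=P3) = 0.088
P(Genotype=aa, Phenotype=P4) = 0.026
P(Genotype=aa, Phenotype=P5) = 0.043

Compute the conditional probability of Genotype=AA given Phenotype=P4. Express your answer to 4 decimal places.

0.5028

P(Phenotype=P4) = 0.091 + 0.032 + 0.026 + 0.004 + 0.028 = 0.181.
P(Genotype=AA | Phenotype=P4) = 0.091/0.181 = 0.5028.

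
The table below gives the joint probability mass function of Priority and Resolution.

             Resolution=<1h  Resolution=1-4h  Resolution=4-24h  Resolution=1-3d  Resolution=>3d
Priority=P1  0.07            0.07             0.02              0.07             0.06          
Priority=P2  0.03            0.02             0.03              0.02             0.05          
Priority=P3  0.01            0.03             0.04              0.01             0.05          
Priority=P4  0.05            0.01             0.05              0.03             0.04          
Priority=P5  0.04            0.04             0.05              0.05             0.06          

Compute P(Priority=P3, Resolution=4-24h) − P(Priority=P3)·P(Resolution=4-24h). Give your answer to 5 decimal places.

0.01340

P(Priority=P3) = 0.01 + 0.03 + 0.04 + 0.01 + 0.05 = 0.14.
P(Resolution=4-24h) = 0.02 + 0.03 + 0.04 + 0.05 + 0.05 = 0.19.
P(Priority=P3, Resolution=4-24h) − P(Priority=P3)P(Resolution=4-24h) = 0.04 − 0.14×0.19 = 0.01340.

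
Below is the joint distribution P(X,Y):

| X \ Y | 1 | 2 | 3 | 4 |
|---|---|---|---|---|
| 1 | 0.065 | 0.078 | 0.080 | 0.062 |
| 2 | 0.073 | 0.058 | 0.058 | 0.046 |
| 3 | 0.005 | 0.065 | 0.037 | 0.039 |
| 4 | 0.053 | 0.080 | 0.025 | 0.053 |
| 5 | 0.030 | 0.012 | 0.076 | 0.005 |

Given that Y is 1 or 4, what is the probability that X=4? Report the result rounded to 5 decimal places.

0.24594

P(Y=1) = 0.065 + 0.073 + 0.005 + 0.053 + 0.030 = 0.226.
P(Y=4) = 0.062 + 0.046 + 0.039 + 0.053 + 0.005 = 0.205.
P(Y ∈ {1, 4}) = 0.226 + 0.205 = 0.431; P(X=4, Y ∈ {1, 4}) = 0.053 + 0.053 = 0.106.
P(X=4 | Y ∈ {1, 4}) = 0.106/0.431 = 0.24594.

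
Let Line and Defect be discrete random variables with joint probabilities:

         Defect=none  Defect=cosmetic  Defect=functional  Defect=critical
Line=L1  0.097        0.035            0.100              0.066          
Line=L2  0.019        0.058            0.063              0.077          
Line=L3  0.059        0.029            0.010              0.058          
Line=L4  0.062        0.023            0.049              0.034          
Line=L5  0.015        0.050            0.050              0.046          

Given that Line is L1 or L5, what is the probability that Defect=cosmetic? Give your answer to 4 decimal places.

0.1852

P(Line=L1) = 0.097 + 0.035 + 0.100 + 0.066 = 0.298.
P(Line=L5) = 0.015 + 0.050 + 0.050 + 0.046 = 0.161.
P(Line ∈ {L1, L5}) = 0.298 + 0.161 = 0.459; P(Defect=cosmetic, Line ∈ {L1, L5}) = 0.035 + 0.050 = 0.085.
P(Defect=cosmetic | Line ∈ {L1, L5}) = 0.085/0.459 = 0.1852.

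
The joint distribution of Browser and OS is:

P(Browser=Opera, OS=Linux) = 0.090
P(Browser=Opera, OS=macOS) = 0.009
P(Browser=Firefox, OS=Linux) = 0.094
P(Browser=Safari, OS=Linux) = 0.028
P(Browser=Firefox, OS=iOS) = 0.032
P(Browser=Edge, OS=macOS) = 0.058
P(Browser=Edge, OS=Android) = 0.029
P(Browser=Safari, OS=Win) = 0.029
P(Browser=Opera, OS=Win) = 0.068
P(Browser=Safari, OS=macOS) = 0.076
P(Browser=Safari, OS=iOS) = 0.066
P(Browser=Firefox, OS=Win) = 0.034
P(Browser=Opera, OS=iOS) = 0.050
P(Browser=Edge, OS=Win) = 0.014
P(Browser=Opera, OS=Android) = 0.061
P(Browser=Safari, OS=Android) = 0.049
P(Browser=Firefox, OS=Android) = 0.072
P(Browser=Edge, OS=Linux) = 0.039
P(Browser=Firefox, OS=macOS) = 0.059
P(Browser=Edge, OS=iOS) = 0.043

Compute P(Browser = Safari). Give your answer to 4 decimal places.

P(Browser=Safari) = 0.029 + 0.076 + 0.028 + 0.066 + 0.049 = 0.248.

0.2480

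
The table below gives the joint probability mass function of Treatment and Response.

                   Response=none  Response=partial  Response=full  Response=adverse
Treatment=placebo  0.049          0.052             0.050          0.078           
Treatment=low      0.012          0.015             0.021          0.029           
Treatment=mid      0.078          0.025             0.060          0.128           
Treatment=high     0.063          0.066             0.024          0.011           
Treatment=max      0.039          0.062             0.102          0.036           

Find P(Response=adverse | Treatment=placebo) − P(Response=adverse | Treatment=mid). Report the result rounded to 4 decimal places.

P(Treatment=placebo) = 0.049 + 0.052 + 0.050 + 0.078 = 0.229; P(Response=adverse | Treatment=placebo) = 0.078/0.229 = 0.34061.
P(Treatment=mid) = 0.078 + 0.025 + 0.060 + 0.128 = 0.291; P(Response=adverse | Treatment=mid) = 0.128/0.291 = 0.43986.
Difference = -0.0993.

-0.0993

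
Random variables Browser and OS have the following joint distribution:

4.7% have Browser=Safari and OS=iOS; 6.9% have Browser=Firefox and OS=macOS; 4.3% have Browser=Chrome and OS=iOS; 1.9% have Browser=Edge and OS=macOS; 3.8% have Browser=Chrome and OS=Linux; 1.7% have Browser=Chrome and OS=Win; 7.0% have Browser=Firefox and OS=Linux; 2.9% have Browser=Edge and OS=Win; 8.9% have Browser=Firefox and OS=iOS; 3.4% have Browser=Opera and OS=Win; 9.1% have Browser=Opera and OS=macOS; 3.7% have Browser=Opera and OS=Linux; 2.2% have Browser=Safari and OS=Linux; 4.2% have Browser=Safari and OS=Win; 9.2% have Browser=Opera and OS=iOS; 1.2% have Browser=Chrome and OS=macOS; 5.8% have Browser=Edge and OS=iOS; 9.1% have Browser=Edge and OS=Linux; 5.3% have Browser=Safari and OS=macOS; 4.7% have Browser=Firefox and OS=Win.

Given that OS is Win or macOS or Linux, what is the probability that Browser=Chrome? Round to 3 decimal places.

0.100

P(OS=Win) = 0.017 + 0.047 + 0.042 + 0.029 + 0.034 = 0.169.
P(OS=macOS) = 0.012 + 0.069 + 0.053 + 0.019 + 0.091 = 0.244.
P(OS=Linux) = 0.038 + 0.070 + 0.022 + 0.091 + 0.037 = 0.258.
P(OS ∈ {Win, macOS, Linux}) = 0.169 + 0.244 + 0.258 = 0.671; P(Browser=Chrome, OS ∈ {Win, macOS, Linux}) = 0.017 + 0.012 + 0.038 = 0.067.
P(Browser=Chrome | OS ∈ {Win, macOS, Linux}) = 0.067/0.671 = 0.100.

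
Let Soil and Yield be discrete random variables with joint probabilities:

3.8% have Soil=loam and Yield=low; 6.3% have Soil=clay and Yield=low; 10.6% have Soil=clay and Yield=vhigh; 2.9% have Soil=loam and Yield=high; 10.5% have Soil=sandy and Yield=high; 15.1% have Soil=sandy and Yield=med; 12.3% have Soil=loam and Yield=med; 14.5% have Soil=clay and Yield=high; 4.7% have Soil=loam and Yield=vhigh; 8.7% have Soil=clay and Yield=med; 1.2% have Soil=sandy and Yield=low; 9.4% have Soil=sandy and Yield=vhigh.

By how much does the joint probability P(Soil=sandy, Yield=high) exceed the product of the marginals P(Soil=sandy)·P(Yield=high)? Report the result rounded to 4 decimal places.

0.0040

P(Soil=sandy) = 0.012 + 0.151 + 0.105 + 0.094 = 0.362.
P(Yield=high) = 0.105 + 0.029 + 0.145 = 0.279.
P(Soil=sandy, Yield=high) − P(Soil=sandy)P(Yield=high) = 0.105 − 0.362×0.279 = 0.0040.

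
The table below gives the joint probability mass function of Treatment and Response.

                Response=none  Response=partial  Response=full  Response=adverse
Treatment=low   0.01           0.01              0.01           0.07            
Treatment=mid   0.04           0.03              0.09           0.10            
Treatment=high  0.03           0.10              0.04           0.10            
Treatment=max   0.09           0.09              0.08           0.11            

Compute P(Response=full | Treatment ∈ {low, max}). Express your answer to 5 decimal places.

P(Treatment=low) = 0.01 + 0.01 + 0.01 + 0.07 = 0.10.
P(Treatment=max) = 0.09 + 0.09 + 0.08 + 0.11 = 0.37.
P(Treatment ∈ {low, max}) = 0.10 + 0.37 = 0.47; P(Response=full, Treatment ∈ {low, max}) = 0.01 + 0.08 = 0.09.
P(Response=full | Treatment ∈ {low, max}) = 0.09/0.47 = 0.19149.

0.19149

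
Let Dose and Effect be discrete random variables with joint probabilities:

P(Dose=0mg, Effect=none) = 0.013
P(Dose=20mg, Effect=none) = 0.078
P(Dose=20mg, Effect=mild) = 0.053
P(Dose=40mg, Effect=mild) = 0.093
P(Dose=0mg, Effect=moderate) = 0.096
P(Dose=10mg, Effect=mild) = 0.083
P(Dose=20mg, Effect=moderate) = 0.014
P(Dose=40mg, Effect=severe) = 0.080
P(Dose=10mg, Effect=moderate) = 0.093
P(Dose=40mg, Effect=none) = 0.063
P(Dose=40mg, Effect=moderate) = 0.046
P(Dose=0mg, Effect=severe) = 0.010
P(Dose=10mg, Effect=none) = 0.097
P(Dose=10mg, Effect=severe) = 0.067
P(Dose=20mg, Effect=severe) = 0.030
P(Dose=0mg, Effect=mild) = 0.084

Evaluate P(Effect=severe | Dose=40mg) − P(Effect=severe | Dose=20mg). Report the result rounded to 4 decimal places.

0.1123

P(Dose=40mg) = 0.063 + 0.093 + 0.046 + 0.080 = 0.282; P(Effect=severe | Dose=40mg) = 0.080/0.282 = 0.28369.
P(Dose=20mg) = 0.078 + 0.053 + 0.014 + 0.030 = 0.175; P(Effect=severe | Dose=20mg) = 0.030/0.175 = 0.17143.
Difference = 0.1123.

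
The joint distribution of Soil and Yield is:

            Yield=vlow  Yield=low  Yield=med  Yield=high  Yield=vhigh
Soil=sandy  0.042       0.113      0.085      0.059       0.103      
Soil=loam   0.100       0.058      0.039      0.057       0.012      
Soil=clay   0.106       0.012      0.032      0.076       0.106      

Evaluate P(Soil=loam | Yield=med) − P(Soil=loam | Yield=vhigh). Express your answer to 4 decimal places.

P(Yield=med) = 0.085 + 0.039 + 0.032 = 0.156; P(Soil=loam | Yield=med) = 0.039/0.156 = 0.25000.
P(Yield=vhigh) = 0.103 + 0.012 + 0.106 = 0.221; P(Soil=loam | Yield=vhigh) = 0.012/0.221 = 0.05430.
Difference = 0.1957.

0.1957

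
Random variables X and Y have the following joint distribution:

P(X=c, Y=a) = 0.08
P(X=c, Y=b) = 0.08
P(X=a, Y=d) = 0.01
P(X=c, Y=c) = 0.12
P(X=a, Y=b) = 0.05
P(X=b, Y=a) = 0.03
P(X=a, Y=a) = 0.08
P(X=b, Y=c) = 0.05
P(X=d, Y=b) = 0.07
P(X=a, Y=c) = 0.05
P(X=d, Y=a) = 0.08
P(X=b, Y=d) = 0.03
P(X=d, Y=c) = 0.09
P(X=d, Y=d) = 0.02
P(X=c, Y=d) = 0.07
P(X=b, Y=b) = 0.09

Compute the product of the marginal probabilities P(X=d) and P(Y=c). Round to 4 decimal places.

0.0806

P(X=d) = 0.08 + 0.07 + 0.09 + 0.02 = 0.26.
P(Y=c) = 0.05 + 0.05 + 0.12 + 0.09 = 0.31.
Product: 0.26 × 0.31 = 0.0806.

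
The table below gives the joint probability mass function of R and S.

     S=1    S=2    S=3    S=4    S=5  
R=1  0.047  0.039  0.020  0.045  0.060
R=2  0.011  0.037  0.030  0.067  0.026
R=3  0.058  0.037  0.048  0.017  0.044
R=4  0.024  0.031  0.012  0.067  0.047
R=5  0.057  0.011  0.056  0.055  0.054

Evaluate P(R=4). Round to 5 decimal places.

0.18100

P(R=4) = 0.024 + 0.031 + 0.012 + 0.067 + 0.047 = 0.181.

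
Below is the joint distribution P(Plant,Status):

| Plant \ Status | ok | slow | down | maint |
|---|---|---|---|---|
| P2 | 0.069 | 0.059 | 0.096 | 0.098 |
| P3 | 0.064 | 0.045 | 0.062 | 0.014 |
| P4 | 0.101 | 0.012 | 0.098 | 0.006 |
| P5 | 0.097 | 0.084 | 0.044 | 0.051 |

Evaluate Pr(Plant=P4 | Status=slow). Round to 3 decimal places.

P(Status=slow) = 0.059 + 0.045 + 0.012 + 0.084 = 0.200.
P(Plant=P4 | Status=slow) = 0.012/0.200 = 0.060.

0.060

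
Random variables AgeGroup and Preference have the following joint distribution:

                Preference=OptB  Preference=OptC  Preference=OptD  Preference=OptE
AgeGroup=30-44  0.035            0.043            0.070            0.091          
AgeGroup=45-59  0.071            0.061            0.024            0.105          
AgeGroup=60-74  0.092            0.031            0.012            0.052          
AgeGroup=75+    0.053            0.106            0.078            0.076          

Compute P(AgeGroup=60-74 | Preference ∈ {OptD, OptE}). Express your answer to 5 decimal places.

P(Preference=OptD) = 0.070 + 0.024 + 0.012 + 0.078 = 0.184.
P(Preference=OptE) = 0.091 + 0.105 + 0.052 + 0.076 = 0.324.
P(Preference ∈ {OptD, OptE}) = 0.184 + 0.324 = 0.508; P(AgeGroup=60-74, Preference ∈ {OptD, OptE}) = 0.012 + 0.052 = 0.064.
P(AgeGroup=60-74 | Preference ∈ {OptD, OptE}) = 0.064/0.508 = 0.12598.

0.12598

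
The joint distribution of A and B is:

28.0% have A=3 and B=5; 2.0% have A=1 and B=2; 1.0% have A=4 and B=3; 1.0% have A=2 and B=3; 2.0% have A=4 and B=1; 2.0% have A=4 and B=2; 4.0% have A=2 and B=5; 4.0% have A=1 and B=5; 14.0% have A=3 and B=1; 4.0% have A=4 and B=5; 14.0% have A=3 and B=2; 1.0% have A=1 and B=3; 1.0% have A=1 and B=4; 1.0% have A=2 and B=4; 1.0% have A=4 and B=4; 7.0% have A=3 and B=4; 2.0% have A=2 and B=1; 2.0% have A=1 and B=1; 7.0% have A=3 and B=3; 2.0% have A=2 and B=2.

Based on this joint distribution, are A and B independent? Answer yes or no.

Every cell satisfies P(A,B) = P(A)·P(B). For instance P(A=1) = 0.100, P(B=1) = 0.200, and 0.100×0.200 = 0.020 matches the joint entry. So A and B are independent.

yes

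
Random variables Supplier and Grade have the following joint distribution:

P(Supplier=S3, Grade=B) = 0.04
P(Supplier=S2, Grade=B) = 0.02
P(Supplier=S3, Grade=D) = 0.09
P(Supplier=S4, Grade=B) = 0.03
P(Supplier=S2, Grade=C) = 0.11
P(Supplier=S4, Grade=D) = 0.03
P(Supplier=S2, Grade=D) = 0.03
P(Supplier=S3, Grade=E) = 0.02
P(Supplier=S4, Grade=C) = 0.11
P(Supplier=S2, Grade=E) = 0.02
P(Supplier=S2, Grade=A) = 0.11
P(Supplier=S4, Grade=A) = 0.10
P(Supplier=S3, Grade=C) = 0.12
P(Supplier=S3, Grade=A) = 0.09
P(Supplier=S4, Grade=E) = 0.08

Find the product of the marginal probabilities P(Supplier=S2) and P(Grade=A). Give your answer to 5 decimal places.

0.08700

P(Supplier=S2) = 0.11 + 0.02 + 0.11 + 0.03 + 0.02 = 0.29.
P(Grade=A) = 0.11 + 0.09 + 0.10 = 0.30.
Product: 0.29 × 0.30 = 0.08700.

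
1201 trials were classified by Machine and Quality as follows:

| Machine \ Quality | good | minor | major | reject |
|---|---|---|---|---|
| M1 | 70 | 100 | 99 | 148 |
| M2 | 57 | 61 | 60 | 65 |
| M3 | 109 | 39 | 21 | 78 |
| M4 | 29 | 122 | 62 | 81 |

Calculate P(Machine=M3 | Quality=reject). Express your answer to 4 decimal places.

0.2097

Total with Quality=reject: 148 + 65 + 78 + 81 = 372.
P(Machine=M3 | Quality=reject) = 78/372 = 0.2097.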